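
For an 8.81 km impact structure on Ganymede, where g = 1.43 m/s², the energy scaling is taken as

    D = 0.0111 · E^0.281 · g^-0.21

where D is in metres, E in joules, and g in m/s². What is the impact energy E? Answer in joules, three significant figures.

E ≈ 1.29 × 10^21 J

Rearranging: E = [D / (0.0111 · g^-0.21)]^(1/0.281).
D = 8810 m.
g^-0.21 = 1.43^-0.21 = 0.9276
D / (0.0111 × 0.9276) = 8810 / (0.01030) = 8.553 × 10^5
E = (8.553 × 10^5)^3.5587 = 1.290 × 10^21 J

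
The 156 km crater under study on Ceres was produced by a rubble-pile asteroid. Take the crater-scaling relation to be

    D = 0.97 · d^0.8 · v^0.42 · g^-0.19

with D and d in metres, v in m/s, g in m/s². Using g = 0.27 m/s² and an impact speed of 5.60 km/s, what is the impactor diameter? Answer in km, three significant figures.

d ≈ 25.4 km

Rearranging for d: d = [D / (0.97 · 5600^0.42 · 0.27^-0.19)]^(1/0.8).
D = 156000 m.
5600^0.42 = 37.52
0.27^-0.19 = 1.282
Denominator = 0.97 × 37.52 × 1.282 = 46.66
D / 46.66 = 156000 / 46.66 = 3343
d = 3343^(1/0.8) = 3343^1.25 = 25420 m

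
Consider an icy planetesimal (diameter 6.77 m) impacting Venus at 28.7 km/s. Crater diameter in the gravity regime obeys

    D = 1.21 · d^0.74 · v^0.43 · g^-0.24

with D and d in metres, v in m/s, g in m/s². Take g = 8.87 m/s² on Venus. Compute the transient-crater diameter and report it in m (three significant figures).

In SI units: v = 28700 m/s.
d^0.74 = 6.77^0.74 = 4.118
v^0.43 = 28700^0.43 = 82.58
g^-0.24 = 8.87^-0.24 = 0.5922
D = 1.21 × 4.118 × 82.58 × 0.5922 = 243.7 m

D ≈ 244 m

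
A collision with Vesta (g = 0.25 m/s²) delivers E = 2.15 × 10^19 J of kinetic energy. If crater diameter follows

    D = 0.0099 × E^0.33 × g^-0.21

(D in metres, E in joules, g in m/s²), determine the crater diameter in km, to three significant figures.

D ≈ 31.8 km

E^0.33 = (2.15 × 10^19)^0.33 = 2.397 × 10^6
g^-0.21 = 0.25^-0.21 = 1.338
D = 0.0099 × 2.397 × 10^6 × 1.338 = 31751 m
   = 31.75 km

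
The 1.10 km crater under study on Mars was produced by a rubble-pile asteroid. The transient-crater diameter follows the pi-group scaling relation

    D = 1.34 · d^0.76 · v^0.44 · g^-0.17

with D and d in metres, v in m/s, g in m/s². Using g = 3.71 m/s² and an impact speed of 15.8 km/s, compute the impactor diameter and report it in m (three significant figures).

Rearranging for d: d = [D / (1.34 · 15800^0.44 · 3.71^-0.17)]^(1/0.76).
D = 1100 m.
15800^0.44 = 70.37
3.71^-0.17 = 0.8002
Denominator = 1.34 × 70.37 × 0.8002 = 75.46
D / 75.46 = 1100 / 75.46 = 14.58
d = 14.58^(1/0.76) = 14.58^1.3158 = 33.98 m

d ≈ 34.0 m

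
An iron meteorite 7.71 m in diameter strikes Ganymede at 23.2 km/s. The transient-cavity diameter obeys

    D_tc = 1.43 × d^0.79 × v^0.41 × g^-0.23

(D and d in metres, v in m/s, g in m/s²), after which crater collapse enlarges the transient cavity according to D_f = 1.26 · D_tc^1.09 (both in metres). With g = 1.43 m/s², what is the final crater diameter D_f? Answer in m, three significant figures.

v = 23200 m/s.
d^0.79 = 7.71^0.79 = 5.021
v^0.41 = 23200^0.41 = 61.64
g^-0.23 = 1.43^-0.23 = 0.9210
D_tc = 1.43 × 5.021 × 61.64 × 0.9210 = 407.6 m
D_f = 1.26 × (407.6)^1.09 = 882.1 m

D_f ≈ 882 m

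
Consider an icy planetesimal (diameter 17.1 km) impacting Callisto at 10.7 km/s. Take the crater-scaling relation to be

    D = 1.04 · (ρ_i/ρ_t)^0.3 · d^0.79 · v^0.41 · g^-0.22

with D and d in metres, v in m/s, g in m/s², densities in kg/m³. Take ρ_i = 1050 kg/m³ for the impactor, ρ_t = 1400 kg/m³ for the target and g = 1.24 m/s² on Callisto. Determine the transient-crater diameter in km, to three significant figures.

In SI units: d = 17100 m, v = 10700 m/s.
(ρ_i/ρ_t)^0.3 = (1050/1400)^0.3 = 0.9173
d^0.79 = 17100^0.79 = 2208
v^0.41 = 10700^0.41 = 44.88
g^-0.22 = 1.24^-0.22 = 0.9538
D = 1.04 × 0.9173 × 2208 × 44.88 × 0.9538 = 90168 m
   = 90.17 km

D ≈ 90.2 km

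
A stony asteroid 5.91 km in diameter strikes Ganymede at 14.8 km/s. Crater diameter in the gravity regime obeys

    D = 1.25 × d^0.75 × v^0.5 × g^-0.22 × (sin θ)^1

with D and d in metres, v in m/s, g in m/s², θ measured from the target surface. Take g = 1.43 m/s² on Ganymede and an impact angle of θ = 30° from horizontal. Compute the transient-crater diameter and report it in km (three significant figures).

D ≈ 47.4 km

In SI units: d = 5910 m, v = 14800 m/s.
d^0.75 = 5910^0.75 = 674.0
v^0.5 = 14800^0.5 = 121.7
g^-0.22 = 1.43^-0.22 = 0.9243
(sin 30°)^1 = 0.5000^1 = 0.5000
D = 1.25 × 674.0 × 121.7 × 0.9243 × 0.5000 = 47385 m
   = 47.39 km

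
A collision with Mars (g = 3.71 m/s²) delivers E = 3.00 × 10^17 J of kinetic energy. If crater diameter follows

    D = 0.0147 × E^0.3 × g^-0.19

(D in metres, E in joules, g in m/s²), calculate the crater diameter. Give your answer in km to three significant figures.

E^0.3 = (3.00 × 10^17)^0.3 = 1.750 × 10^5
g^-0.19 = 3.71^-0.19 = 0.7795
D = 0.0147 × 1.750 × 10^5 × 0.7795 = 2005 m
   = 2.005 km

D ≈ 2.01 km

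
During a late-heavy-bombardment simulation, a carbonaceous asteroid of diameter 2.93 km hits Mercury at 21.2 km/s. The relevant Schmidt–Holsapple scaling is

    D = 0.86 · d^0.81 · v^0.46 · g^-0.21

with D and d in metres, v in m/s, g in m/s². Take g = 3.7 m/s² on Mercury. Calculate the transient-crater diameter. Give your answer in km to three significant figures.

D ≈ 41.1 km

In SI units: d = 2930 m, v = 21200 m/s.
d^0.81 = 2930^0.81 = 642.9
v^0.46 = 21200^0.46 = 97.75
g^-0.21 = 3.7^-0.21 = 0.7598
D = 0.86 × 642.9 × 97.75 × 0.7598 = 41064 m
   = 41.06 km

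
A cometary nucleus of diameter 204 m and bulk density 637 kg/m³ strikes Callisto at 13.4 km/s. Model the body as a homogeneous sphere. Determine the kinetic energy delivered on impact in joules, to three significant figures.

E ≈ 2.54 × 10^17 J

v = 13400 m/s.
Mass m = (π/6) ρ d³ = (π/6) × 637 × (204)³ = 2.832 × 10^9 kg
E = ½ m v² = 0.5 × 2.832 × 10^9 × (13400)² = 2.543 × 10^17 J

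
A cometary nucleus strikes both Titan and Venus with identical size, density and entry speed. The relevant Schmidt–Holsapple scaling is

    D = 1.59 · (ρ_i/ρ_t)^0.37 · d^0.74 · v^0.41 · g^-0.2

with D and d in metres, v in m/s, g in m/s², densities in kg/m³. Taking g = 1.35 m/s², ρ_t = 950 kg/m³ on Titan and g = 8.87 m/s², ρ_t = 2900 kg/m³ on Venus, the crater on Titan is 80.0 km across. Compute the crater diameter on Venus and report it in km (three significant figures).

D ≈ 36.3 km

The impactor-only factors (d, v, ρ_i) cancel in the ratio, leaving D_Venus/D_Titan = (g_Venus/g_Titan)^-0.2 · (ρ_t,Titan/ρ_t,Venus)^0.37.
(8.87/1.35)^-0.2 = 6.570^-0.2 = 0.6863
(950/2900)^0.37 = 0.3276^0.37 = 0.6617
Ratio = 0.6863 × 0.6617 = 0.4541
D_Venus = 0.4541 × 80.0 km = 36.3 km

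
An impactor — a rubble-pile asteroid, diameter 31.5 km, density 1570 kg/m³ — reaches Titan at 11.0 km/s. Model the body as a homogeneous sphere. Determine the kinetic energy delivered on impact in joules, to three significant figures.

d = 31500 m; v = 11000 m/s.
Mass m = (π/6) ρ d³ = (π/6) × 1570 × (31500)³ = 2.569 × 10^16 kg
E = ½ m v² = 0.5 × 2.569 × 10^16 × (11000)² = 1.554 × 10^24 J

E ≈ 1.55 × 10^24 J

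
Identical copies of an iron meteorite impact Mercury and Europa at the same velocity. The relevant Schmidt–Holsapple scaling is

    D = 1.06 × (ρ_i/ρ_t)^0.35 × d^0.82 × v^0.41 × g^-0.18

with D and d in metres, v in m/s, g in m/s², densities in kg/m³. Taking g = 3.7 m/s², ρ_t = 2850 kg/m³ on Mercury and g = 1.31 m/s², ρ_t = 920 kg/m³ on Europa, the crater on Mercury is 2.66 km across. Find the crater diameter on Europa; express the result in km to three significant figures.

D ≈ 4.76 km

The impactor-only factors (d, v, ρ_i) cancel in the ratio, leaving D_Europa/D_Mercury = (g_Europa/g_Mercury)^-0.18 · (ρ_t,Mercury/ρ_t,Europa)^0.35.
(1.31/3.7)^-0.18 = 0.3541^-0.18 = 1.205
(2850/920)^0.35 = 3.098^0.35 = 1.486
Ratio = 1.205 × 1.486 = 1.791
D_Europa = 1.791 × 2.66 km = 4.76 km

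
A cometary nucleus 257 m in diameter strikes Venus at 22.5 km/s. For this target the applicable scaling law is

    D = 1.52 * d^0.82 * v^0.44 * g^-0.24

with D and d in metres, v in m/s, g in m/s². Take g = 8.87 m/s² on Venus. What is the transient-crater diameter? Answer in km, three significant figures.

D ≈ 7.01 km

In SI units: v = 22500 m/s.
d^0.82 = 257^0.82 = 94.66
v^0.44 = 22500^0.44 = 82.22
g^-0.24 = 8.87^-0.24 = 0.5922
D = 1.52 × 94.66 × 82.22 × 0.5922 = 7006 m
   = 7.006 km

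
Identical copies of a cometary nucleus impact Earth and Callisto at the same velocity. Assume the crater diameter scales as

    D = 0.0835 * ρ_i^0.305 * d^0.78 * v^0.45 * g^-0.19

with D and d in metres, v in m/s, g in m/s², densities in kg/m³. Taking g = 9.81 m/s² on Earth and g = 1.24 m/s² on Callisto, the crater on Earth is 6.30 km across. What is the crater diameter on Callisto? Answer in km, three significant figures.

All impactor-dependent factors cancel in the ratio, leaving D_Callisto/D_Earth = (g_Callisto/g_Earth)^-0.19.
(1.24/9.81)^-0.19 = 0.1264^-0.19 = 1.481
D_Callisto = 1.481 × 6.30 km = 9.33 km

D ≈ 9.33 km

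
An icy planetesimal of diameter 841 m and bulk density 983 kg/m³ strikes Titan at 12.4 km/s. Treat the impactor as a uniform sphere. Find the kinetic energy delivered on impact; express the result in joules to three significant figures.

E ≈ 2.35 × 10^19 J

v = 12400 m/s.
Mass m = (π/6) ρ d³ = (π/6) × 983 × (841)³ = 3.062 × 10^11 kg
E = ½ m v² = 0.5 × 3.062 × 10^11 × (12400)² = 2.354 × 10^19 J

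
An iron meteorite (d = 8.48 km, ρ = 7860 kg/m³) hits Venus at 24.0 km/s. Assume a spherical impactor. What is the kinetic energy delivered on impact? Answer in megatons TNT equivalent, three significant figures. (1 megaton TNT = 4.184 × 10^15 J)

E ≈ 1.73 × 10^8 Mt TNT

d = 8480 m; v = 24000 m/s.
Mass m = (π/6) ρ d³ = (π/6) × 7860 × (8480)³ = 2.510 × 10^15 kg
E = ½ m v² = 0.5 × 2.510 × 10^15 × (24000)² = 7.229 × 10^23 J
   = 7.229 × 10^23 / 4.184×10^15 = 1.728 × 10^8 Mt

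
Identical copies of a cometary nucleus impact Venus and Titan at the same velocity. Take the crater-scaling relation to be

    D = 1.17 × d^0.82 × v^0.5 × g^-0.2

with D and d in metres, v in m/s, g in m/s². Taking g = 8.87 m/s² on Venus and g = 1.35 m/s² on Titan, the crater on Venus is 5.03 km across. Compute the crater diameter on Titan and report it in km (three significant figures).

All impactor-dependent factors cancel in the ratio, leaving D_Titan/D_Venus = (g_Titan/g_Venus)^-0.2.
(1.35/8.87)^-0.2 = 0.1522^-0.2 = 1.457
D_Titan = 1.457 × 5.03 km = 7.33 km

D ≈ 7.33 km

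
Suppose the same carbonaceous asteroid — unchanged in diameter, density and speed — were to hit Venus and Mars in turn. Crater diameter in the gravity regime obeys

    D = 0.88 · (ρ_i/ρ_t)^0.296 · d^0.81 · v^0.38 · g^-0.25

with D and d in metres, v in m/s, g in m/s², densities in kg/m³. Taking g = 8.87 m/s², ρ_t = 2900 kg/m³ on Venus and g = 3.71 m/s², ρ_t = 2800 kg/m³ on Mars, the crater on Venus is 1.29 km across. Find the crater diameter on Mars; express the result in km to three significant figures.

D ≈ 1.62 km

The impactor-only factors (d, v, ρ_i) cancel in the ratio, leaving D_Mars/D_Venus = (g_Mars/g_Venus)^-0.25 · (ρ_t,Venus/ρ_t,Mars)^0.296.
(3.71/8.87)^-0.25 = 0.4183^-0.25 = 1.243
(2900/2800)^0.296 = 1.036^0.296 = 1.011
Ratio = 1.243 × 1.011 = 1.257
D_Mars = 1.257 × 1.29 km = 1.62 km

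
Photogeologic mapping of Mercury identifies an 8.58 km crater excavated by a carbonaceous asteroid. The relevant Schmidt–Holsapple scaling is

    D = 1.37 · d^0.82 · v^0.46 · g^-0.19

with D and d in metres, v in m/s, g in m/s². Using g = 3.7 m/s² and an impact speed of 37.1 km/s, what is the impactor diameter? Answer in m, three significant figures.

d ≈ 158 m

Rearranging for d: d = [D / (1.37 · 37100^0.46 · 3.7^-0.19)]^(1/0.82).
D = 8580 m.
37100^0.46 = 126.4
3.7^-0.19 = 0.7799
Denominator = 1.37 × 126.4 × 0.7799 = 135.1
D / 135.1 = 8580 / 135.1 = 63.51
d = 63.51^(1/0.82) = 63.51^1.2195 = 158.0 m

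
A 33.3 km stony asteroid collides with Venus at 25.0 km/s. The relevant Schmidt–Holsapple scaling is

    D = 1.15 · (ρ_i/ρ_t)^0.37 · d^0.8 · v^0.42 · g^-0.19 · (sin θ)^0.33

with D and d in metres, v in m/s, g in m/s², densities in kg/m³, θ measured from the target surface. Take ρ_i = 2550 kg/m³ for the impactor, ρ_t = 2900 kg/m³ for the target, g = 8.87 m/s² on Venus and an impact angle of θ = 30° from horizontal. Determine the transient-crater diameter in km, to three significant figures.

In SI units: d = 33300 m, v = 25000 m/s.
(ρ_i/ρ_t)^0.37 = (2550/2900)^0.37 = 0.9535
d^0.8 = 33300^0.8 = 4149
v^0.42 = 25000^0.42 = 70.33
g^-0.19 = 8.87^-0.19 = 0.6605
(sin 30°)^0.33 = 0.5000^0.33 = 0.7955
D = 1.15 × 0.9535 × 4149 × 70.33 × 0.6605 × 0.7955 = 1.681 × 10^5 m
   = 168.1 km

D ≈ 168 km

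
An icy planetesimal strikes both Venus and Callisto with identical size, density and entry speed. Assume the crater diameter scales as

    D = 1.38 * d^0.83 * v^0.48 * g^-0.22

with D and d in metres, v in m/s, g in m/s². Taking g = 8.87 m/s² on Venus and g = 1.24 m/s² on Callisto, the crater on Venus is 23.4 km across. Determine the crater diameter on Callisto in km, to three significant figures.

All impactor-dependent factors cancel in the ratio, leaving D_Callisto/D_Venus = (g_Callisto/g_Venus)^-0.22.
(1.24/8.87)^-0.22 = 0.1398^-0.22 = 1.542
D_Callisto = 1.542 × 23.4 km = 36.1 km

D ≈ 36.1 km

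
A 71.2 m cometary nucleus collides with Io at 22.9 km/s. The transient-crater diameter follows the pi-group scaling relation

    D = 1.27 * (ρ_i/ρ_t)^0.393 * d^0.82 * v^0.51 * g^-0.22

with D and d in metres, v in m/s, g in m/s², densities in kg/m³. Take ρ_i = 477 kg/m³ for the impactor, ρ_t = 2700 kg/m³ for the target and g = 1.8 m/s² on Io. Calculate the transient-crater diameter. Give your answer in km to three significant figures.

D ≈ 3.12 km

In SI units: v = 22900 m/s.
(ρ_i/ρ_t)^0.393 = (477/2700)^0.393 = 0.5060
d^0.82 = 71.2^0.82 = 33.04
v^0.51 = 22900^0.51 = 167.3
g^-0.22 = 1.8^-0.22 = 0.8787
D = 1.27 × 0.5060 × 33.04 × 167.3 × 0.8787 = 3121 m
   = 3.121 km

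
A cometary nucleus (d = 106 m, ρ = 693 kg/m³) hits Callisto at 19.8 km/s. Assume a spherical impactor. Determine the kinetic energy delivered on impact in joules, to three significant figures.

E ≈ 8.47 × 10^16 J

v = 19800 m/s.
Mass m = (π/6) ρ d³ = (π/6) × 693 × (106)³ = 4.322 × 10^8 kg
E = ½ m v² = 0.5 × 4.322 × 10^8 × (19800)² = 8.472 × 10^16 J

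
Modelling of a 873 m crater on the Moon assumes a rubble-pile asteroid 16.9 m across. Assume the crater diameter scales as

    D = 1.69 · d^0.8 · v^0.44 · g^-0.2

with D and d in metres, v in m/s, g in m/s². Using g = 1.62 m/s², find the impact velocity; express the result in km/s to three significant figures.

Rearranging for v: v = [D / (1.69 · 16.9^0.8 · 1.62^-0.2)]^(1/0.44).
16.9^0.8 = 9.601
1.62^-0.2 = 0.9080
Denominator = 1.69 × 9.601 × 0.9080 = 14.73
D / 14.73 = 873 / 14.73 = 59.27
v = 59.27^(1/0.44) = 59.27^2.2727 = 10694 m/s

v ≈ 10.7 km/s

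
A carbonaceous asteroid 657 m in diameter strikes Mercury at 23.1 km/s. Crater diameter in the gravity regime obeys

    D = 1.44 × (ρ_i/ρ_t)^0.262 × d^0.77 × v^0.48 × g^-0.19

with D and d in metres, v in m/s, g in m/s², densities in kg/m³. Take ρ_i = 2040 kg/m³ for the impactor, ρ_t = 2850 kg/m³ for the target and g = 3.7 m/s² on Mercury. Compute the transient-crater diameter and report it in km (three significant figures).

D ≈ 18.9 km

In SI units: v = 23100 m/s.
(ρ_i/ρ_t)^0.262 = (2040/2850)^0.262 = 0.9161
d^0.77 = 657^0.77 = 147.7
v^0.48 = 23100^0.48 = 124.3
g^-0.19 = 3.7^-0.19 = 0.7799
D = 1.44 × 0.9161 × 147.7 × 124.3 × 0.7799 = 18888 m
   = 18.89 km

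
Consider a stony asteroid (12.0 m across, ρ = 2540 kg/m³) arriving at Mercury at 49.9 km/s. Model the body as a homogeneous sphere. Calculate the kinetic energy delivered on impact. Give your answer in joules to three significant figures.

E ≈ 2.86 × 10^15 J

v = 49900 m/s.
Mass m = (π/6) ρ d³ = (π/6) × 2540 × (12)³ = 2.298 × 10^6 kg
E = ½ m v² = 0.5 × 2.298 × 10^6 × (49900)² = 2.861 × 10^15 J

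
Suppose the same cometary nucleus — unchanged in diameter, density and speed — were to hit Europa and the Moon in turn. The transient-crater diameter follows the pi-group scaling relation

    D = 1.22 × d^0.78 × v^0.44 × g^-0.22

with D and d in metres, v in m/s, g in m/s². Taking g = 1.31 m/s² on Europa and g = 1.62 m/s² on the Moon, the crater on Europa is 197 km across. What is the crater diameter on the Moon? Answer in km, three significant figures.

All impactor-dependent factors cancel in the ratio, leaving D_Moon/D_Europa = (g_Moon/g_Europa)^-0.22.
(1.62/1.31)^-0.22 = 1.237^-0.22 = 0.9543
D_Moon = 0.9543 × 197 km = 188 km

D ≈ 188 km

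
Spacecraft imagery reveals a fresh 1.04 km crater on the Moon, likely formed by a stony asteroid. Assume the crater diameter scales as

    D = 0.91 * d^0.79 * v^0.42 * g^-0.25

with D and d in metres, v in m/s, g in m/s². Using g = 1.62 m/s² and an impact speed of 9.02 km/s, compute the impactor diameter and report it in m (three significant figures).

Rearranging for d: d = [D / (0.91 · 9020^0.42 · 1.62^-0.25)]^(1/0.79).
D = 1040 m.
9020^0.42 = 45.83
1.62^-0.25 = 0.8864
Denominator = 0.91 × 45.83 × 0.8864 = 36.97
D / 36.97 = 1040 / 36.97 = 28.13
d = 28.13^(1/0.79) = 28.13^1.2658 = 68.29 m

d ≈ 68.3 m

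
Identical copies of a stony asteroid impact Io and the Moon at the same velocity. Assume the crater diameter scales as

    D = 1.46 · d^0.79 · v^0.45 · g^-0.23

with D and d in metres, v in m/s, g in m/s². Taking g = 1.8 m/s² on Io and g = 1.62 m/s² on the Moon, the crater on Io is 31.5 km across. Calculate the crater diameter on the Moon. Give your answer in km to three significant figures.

D ≈ 32.3 km

All impactor-dependent factors cancel in the ratio, leaving D_Moon/D_Io = (g_Moon/g_Io)^-0.23.
(1.62/1.8)^-0.23 = 0.9000^-0.23 = 1.025
D_Moon = 1.025 × 31.5 km = 32.3 km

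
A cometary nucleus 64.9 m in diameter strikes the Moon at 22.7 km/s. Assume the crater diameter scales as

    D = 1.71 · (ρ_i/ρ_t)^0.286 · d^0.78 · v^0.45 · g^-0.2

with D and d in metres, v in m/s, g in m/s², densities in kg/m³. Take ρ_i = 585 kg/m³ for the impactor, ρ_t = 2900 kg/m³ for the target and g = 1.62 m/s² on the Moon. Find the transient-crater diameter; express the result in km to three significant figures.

D ≈ 2.32 km

In SI units: v = 22700 m/s.
(ρ_i/ρ_t)^0.286 = (585/2900)^0.286 = 0.6326
d^0.78 = 64.9^0.78 = 25.91
v^0.45 = 22700^0.45 = 91.25
g^-0.2 = 1.62^-0.2 = 0.9080
D = 1.71 × 0.6326 × 25.91 × 91.25 × 0.9080 = 2322 m
   = 2.322 km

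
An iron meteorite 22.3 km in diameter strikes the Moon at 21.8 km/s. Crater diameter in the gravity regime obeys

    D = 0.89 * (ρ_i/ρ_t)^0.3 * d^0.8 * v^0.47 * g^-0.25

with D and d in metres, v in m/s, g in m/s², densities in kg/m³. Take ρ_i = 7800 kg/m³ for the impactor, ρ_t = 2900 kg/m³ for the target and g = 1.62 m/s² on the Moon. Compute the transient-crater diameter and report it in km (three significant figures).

In SI units: d = 22300 m, v = 21800 m/s.
(ρ_i/ρ_t)^0.3 = (7800/2900)^0.3 = 1.346
d^0.8 = 22300^0.8 = 3011
v^0.47 = 21800^0.47 = 109.4
g^-0.25 = 1.62^-0.25 = 0.8864
D = 0.89 × 1.346 × 3011 × 109.4 × 0.8864 = 3.498 × 10^5 m
   = 349.8 km

D ≈ 350 km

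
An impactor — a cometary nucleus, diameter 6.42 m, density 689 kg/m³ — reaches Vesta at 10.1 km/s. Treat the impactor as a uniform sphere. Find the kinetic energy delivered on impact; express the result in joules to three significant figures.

E ≈ 4.87 × 10^12 J

v = 10100 m/s.
Mass m = (π/6) ρ d³ = (π/6) × 689 × (6.42)³ = 9.546 × 10^4 kg
E = ½ m v² = 0.5 × 9.546 × 10^4 × (10100)² = 4.869 × 10^12 J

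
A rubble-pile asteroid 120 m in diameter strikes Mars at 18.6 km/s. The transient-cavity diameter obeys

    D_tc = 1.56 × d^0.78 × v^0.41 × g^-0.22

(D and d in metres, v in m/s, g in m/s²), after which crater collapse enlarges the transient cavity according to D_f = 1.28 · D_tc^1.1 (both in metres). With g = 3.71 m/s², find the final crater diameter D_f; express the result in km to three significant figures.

v = 18600 m/s.
d^0.78 = 120^0.78 = 41.86
v^0.41 = 18600^0.41 = 56.30
g^-0.22 = 3.71^-0.22 = 0.7494
D_tc = 1.56 × 41.86 × 56.30 × 0.7494 = 2755 m
D_f = 1.28 × (2755)^1.1 = 7787 m
     = 7.787 km

D_f ≈ 7.79 km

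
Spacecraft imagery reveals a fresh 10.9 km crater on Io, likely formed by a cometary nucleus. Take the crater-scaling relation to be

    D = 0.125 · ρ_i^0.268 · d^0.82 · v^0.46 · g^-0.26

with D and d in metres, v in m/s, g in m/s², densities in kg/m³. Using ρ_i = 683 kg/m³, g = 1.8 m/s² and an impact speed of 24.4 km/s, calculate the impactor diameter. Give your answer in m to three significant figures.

Rearranging for d: d = [D / (0.125 · 683^0.268 · 24400^0.46 · 1.8^-0.26)]^(1/0.82).
D = 10900 m.
683^0.268 = 5.749
24400^0.46 = 104.3
1.8^-0.26 = 0.8583
Denominator = 0.125 × 5.749 × 104.3 × 0.8583 = 64.33
D / 64.33 = 10900 / 64.33 = 169.4
d = 169.4^(1/0.82) = 169.4^1.2195 = 522.6 m

d ≈ 523 m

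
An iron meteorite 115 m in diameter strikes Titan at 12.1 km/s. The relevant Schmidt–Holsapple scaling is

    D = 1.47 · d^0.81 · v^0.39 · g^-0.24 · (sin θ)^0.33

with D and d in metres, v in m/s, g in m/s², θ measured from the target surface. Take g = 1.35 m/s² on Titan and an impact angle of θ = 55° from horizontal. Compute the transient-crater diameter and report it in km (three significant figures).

D ≈ 2.34 km

In SI units: v = 12100 m/s.
d^0.81 = 115^0.81 = 46.68
v^0.39 = 12100^0.39 = 39.11
g^-0.24 = 1.35^-0.24 = 0.9305
(sin 55°)^0.33 = 0.8192^0.33 = 0.9363
D = 1.47 × 46.68 × 39.11 × 0.9305 × 0.9363 = 2338 m
   = 2.338 km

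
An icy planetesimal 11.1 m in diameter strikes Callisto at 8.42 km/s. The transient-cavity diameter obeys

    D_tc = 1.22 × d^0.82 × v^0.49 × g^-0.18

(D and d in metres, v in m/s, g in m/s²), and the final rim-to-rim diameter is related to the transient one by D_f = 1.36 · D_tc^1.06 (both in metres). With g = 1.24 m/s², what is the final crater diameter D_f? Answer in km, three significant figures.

D_f ≈ 1.43 km

v = 8420 m/s.
d^0.82 = 11.1^0.82 = 7.197
v^0.49 = 8420^0.49 = 83.83
g^-0.18 = 1.24^-0.18 = 0.9620
D_tc = 1.22 × 7.197 × 83.83 × 0.9620 = 708.1 m
D_f = 1.36 × (708.1)^1.06 = 1428 m
     = 1.428 km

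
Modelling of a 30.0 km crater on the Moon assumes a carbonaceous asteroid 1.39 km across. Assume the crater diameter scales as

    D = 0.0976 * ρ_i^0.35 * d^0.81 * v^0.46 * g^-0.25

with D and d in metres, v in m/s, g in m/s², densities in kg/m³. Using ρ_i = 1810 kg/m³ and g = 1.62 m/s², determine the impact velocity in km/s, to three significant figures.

v ≈ 10.7 km/s

Rearranging for v: v = [D / (0.0976 · 1810^0.35 · 1390^0.81 · 1.62^-0.25)]^(1/0.46).
D = 30000 m.
1810^0.35 = 13.81
1390^0.81 = 351.4
1.62^-0.25 = 0.8864
Denominator = 0.0976 × 13.81 × 351.4 × 0.8864 = 419.8
D / 419.8 = 30000 / 419.8 = 71.46
v = 71.46^(1/0.46) = 71.46^2.1739 = 10729 m/s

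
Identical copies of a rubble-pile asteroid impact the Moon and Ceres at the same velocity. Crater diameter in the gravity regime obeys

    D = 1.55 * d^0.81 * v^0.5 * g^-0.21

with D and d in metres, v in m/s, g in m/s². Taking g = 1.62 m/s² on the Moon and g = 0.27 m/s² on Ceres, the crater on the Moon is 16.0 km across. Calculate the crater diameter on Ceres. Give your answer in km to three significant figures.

D ≈ 23.3 km

All impactor-dependent factors cancel in the ratio, leaving D_Ceres/D_Moon = (g_Ceres/g_Moon)^-0.21.
(0.27/1.62)^-0.21 = 0.1667^-0.21 = 1.457
D_Ceres = 1.457 × 16.0 km = 23.3 km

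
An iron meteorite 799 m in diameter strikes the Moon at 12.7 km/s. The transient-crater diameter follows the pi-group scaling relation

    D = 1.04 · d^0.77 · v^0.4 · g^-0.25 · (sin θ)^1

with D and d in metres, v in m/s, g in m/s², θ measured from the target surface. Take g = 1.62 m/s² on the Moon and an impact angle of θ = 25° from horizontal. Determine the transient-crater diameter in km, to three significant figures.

In SI units: v = 12700 m/s.
d^0.77 = 799^0.77 = 171.8
v^0.4 = 12700^0.4 = 43.80
g^-0.25 = 1.62^-0.25 = 0.8864
(sin 25°)^1 = 0.4226^1 = 0.4226
D = 1.04 × 171.8 × 43.80 × 0.8864 × 0.4226 = 2931 m
   = 2.931 km

D ≈ 2.93 km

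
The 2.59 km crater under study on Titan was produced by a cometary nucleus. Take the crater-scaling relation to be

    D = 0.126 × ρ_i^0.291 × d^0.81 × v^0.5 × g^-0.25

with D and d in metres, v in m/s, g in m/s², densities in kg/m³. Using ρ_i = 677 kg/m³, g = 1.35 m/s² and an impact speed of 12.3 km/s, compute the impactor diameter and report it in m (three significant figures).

d ≈ 66.6 m

Rearranging for d: d = [D / (0.126 · 677^0.291 · 12300^0.5 · 1.35^-0.25)]^(1/0.81).
D = 2590 m.
677^0.291 = 6.663
12300^0.5 = 110.9
1.35^-0.25 = 0.9277
Denominator = 0.126 × 6.663 × 110.9 × 0.9277 = 86.37
D / 86.37 = 2590 / 86.37 = 29.99
d = 29.99^(1/0.81) = 29.99^1.2346 = 66.60 m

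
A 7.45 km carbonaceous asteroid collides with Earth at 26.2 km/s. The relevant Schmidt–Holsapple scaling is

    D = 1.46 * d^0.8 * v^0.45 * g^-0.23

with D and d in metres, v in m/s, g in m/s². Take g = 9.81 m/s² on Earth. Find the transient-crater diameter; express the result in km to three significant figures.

In SI units: d = 7450 m, v = 26200 m/s.
d^0.8 = 7450^0.8 = 1252
v^0.45 = 26200^0.45 = 97.33
g^-0.23 = 9.81^-0.23 = 0.5914
D = 1.46 × 1252 × 97.33 × 0.5914 = 1.052 × 10^5 m
   = 105.2 km

D ≈ 105 km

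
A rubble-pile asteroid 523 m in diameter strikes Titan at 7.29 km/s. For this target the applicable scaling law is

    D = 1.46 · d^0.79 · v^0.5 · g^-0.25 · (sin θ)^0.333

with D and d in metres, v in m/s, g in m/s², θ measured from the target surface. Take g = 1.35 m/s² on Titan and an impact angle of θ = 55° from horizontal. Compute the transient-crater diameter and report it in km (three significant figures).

D ≈ 15.2 km

In SI units: v = 7290 m/s.
d^0.79 = 523^0.79 = 140.5
v^0.5 = 7290^0.5 = 85.38
g^-0.25 = 1.35^-0.25 = 0.9277
(sin 55°)^0.333 = 0.8192^0.333 = 0.9357
D = 1.46 × 140.5 × 85.38 × 0.9277 × 0.9357 = 15203 m
   = 15.20 km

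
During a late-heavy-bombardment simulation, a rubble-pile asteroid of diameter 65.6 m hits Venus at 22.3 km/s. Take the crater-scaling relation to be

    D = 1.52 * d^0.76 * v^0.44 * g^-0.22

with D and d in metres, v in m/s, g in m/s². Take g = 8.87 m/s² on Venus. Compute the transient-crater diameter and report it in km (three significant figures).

D ≈ 1.85 km

In SI units: v = 22300 m/s.
d^0.76 = 65.6^0.76 = 24.04
v^0.44 = 22300^0.44 = 81.89
g^-0.22 = 8.87^-0.22 = 0.6187
D = 1.52 × 24.04 × 81.89 × 0.6187 = 1851 m
   = 1.851 km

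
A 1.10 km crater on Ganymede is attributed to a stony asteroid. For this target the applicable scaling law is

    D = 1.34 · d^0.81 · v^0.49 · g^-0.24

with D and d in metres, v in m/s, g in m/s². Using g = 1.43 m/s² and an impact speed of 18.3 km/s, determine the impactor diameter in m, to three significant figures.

Rearranging for d: d = [D / (1.34 · 18300^0.49 · 1.43^-0.24)]^(1/0.81).
D = 1100 m.
18300^0.49 = 122.6
1.43^-0.24 = 0.9177
Denominator = 1.34 × 122.6 × 0.9177 = 150.8
D / 150.8 = 1100 / 150.8 = 7.294
d = 7.294^(1/0.81) = 7.294^1.2346 = 11.63 m

d ≈ 11.6 m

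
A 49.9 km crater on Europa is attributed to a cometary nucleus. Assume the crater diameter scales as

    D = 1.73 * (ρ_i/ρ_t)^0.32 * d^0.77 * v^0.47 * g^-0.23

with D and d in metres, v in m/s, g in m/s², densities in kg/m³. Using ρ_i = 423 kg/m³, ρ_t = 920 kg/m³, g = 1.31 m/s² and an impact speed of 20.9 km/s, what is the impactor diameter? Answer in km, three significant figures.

d ≈ 2.14 km

Rearranging for d: d = [D / (1.73 · (423/920)^0.32 · 20900^0.47 · 1.31^-0.23)]^(1/0.77).
D = 49900 m.
(423/920)^0.32 = 0.7799
20900^0.47 = 107.3
1.31^-0.23 = 0.9398
Denominator = 1.73 × 0.7799 × 107.3 × 0.9398 = 136.1
D / 136.1 = 49900 / 136.1 = 366.6
d = 366.6^(1/0.77) = 366.6^1.2987 = 2139 m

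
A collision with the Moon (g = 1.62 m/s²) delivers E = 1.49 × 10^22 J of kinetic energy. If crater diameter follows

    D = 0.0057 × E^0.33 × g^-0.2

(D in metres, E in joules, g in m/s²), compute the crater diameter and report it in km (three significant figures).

D ≈ 107 km

E^0.33 = (1.49 × 10^22)^0.33 = 2.076 × 10^7
g^-0.2 = 1.62^-0.2 = 0.9080
D = 0.0057 × 2.076 × 10^7 × 0.9080 = 1.074 × 10^5 m
   = 107.4 km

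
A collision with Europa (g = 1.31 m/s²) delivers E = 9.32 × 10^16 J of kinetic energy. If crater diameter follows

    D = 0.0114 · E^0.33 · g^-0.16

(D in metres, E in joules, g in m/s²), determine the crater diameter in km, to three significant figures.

E^0.33 = (9.32 × 10^16)^0.33 = 3.980 × 10^5
g^-0.16 = 1.31^-0.16 = 0.9577
D = 0.0114 × 3.980 × 10^5 × 0.9577 = 4345 m
   = 4.345 km

D ≈ 4.35 km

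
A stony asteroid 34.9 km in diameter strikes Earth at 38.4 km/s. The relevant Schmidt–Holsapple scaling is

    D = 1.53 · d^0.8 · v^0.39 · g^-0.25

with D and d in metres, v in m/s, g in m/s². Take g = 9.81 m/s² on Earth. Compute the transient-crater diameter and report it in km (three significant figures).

In SI units: d = 34900 m, v = 38400 m/s.
d^0.8 = 34900^0.8 = 4308
v^0.39 = 38400^0.39 = 61.36
g^-0.25 = 9.81^-0.25 = 0.5650
D = 1.53 × 4308 × 61.36 × 0.5650 = 2.285 × 10^5 m
   = 228.5 km

D ≈ 229 km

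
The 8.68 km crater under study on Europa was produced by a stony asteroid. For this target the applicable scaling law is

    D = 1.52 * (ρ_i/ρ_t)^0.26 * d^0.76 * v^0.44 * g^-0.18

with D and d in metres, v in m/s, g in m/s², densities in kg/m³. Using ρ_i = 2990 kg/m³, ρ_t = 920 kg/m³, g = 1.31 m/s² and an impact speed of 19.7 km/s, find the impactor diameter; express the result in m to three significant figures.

d ≈ 204 m

Rearranging for d: d = [D / (1.52 · (2990/920)^0.26 · 19700^0.44 · 1.31^-0.18)]^(1/0.76).
D = 8680 m.
(2990/920)^0.26 = 1.359
19700^0.44 = 77.55
1.31^-0.18 = 0.9526
Denominator = 1.52 × 1.359 × 77.55 × 0.9526 = 152.6
D / 152.6 = 8680 / 152.6 = 56.88
d = 56.88^(1/0.76) = 56.88^1.3158 = 203.8 m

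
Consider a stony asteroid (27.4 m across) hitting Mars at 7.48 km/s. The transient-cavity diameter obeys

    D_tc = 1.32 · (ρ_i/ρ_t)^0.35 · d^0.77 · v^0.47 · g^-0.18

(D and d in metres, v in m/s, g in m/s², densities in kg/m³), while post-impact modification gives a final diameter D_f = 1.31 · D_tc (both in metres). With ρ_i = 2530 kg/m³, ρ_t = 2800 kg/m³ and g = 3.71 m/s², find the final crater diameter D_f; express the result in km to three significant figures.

D_f ≈ 1.12 km

v = 7480 m/s.
(ρ_i/ρ_t)^0.35 = (2530/2800)^0.35 = 0.9651
d^0.77 = 27.4^0.77 = 12.80
v^0.47 = 7480^0.47 = 66.18
g^-0.18 = 3.71^-0.18 = 0.7898
D_tc = 1.32 × 0.9651 × 12.80 × 66.18 × 0.7898 = 852.3 m
D_f = 1.31 × 852.3 = 1117 m
     = 1.117 km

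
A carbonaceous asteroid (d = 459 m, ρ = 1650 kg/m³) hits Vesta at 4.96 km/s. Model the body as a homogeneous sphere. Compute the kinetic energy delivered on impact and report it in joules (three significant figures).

E ≈ 1.03 × 10^18 J

v = 4960 m/s.
Mass m = (π/6) ρ d³ = (π/6) × 1650 × (459)³ = 8.355 × 10^10 kg
E = ½ m v² = 0.5 × 8.355 × 10^10 × (4960)² = 1.028 × 10^18 J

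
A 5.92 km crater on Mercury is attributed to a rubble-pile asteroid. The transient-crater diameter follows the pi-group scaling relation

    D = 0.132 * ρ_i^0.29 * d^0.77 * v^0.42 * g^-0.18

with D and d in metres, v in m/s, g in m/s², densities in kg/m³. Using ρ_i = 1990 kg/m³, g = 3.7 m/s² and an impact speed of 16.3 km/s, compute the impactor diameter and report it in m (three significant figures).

Rearranging for d: d = [D / (0.132 · 1990^0.29 · 16300^0.42 · 3.7^-0.18)]^(1/0.77).
D = 5920 m.
1990^0.29 = 9.050
16300^0.42 = 58.77
3.7^-0.18 = 0.7902
Denominator = 0.132 × 9.050 × 58.77 × 0.7902 = 55.48
D / 55.48 = 5920 / 55.48 = 106.7
d = 106.7^(1/0.77) = 106.7^1.2987 = 430.5 m

d ≈ 431 m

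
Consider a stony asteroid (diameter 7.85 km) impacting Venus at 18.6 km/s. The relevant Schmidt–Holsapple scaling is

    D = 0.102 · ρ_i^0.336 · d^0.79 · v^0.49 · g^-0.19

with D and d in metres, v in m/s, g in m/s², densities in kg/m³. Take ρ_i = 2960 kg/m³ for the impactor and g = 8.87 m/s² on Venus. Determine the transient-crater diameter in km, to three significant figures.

D ≈ 146 km

In SI units: d = 7850 m, v = 18600 m/s.
ρ_i^0.336 = 2960^0.336 = 14.67
d^0.79 = 7850^0.79 = 1194
v^0.49 = 18600^0.49 = 123.6
g^-0.19 = 8.87^-0.19 = 0.6605
D = 0.102 × 14.67 × 1194 × 123.6 × 0.6605 = 1.459 × 10^5 m
   = 145.9 km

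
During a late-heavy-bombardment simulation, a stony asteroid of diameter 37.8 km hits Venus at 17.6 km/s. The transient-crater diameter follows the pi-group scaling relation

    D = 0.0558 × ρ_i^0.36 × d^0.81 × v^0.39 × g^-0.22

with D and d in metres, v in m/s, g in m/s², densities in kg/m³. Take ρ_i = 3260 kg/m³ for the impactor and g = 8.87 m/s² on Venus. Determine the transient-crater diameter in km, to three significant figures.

D ≈ 147 km

In SI units: d = 37800 m, v = 17600 m/s.
ρ_i^0.36 = 3260^0.36 = 18.40
d^0.81 = 37800^0.81 = 5102
v^0.39 = 17600^0.39 = 45.26
g^-0.22 = 8.87^-0.22 = 0.6187
D = 0.0558 × 18.40 × 5102 × 45.26 × 0.6187 = 1.467 × 10^5 m
   = 146.7 km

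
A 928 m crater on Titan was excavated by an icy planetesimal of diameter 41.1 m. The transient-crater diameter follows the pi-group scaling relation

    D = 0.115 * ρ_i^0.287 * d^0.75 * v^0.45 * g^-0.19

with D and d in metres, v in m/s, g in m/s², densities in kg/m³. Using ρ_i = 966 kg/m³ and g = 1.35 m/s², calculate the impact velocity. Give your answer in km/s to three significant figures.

v ≈ 13.9 km/s

Rearranging for v: v = [D / (0.115 · 966^0.287 · 41.1^0.75 · 1.35^-0.19)]^(1/0.45).
966^0.287 = 7.189
41.1^0.75 = 16.23
1.35^-0.19 = 0.9446
Denominator = 0.115 × 7.189 × 16.23 × 0.9446 = 12.67
D / 12.67 = 928 / 12.67 = 73.24
v = 73.24^(1/0.45) = 73.24^2.2222 = 13927 m/s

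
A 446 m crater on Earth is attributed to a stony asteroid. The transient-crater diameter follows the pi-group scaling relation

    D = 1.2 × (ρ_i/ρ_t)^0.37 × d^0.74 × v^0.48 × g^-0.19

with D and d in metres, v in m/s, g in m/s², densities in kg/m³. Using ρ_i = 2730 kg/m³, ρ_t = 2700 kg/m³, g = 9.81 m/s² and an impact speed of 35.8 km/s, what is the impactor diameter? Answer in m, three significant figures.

d ≈ 5.91 m

Rearranging for d: d = [D / (1.2 · (2730/2700)^0.37 · 35800^0.48 · 9.81^-0.19)]^(1/0.74).
(2730/2700)^0.37 = 1.004
35800^0.48 = 153.4
9.81^-0.19 = 0.6480
Denominator = 1.2 × 1.004 × 153.4 × 0.6480 = 119.8
D / 119.8 = 446 / 119.8 = 3.723
d = 3.723^(1/0.74) = 3.723^1.3514 = 5.909 m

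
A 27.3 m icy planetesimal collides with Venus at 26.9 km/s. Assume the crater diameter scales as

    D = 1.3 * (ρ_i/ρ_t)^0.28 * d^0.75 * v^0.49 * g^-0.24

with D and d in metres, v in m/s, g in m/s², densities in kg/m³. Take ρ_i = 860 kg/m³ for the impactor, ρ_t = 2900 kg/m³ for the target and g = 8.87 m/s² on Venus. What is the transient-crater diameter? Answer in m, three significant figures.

In SI units: v = 26900 m/s.
(ρ_i/ρ_t)^0.28 = (860/2900)^0.28 = 0.7115
d^0.75 = 27.3^0.75 = 11.94
v^0.49 = 26900^0.49 = 148.1
g^-0.24 = 8.87^-0.24 = 0.5922
D = 1.3 × 0.7115 × 11.94 × 148.1 × 0.5922 = 968.6 m

D ≈ 969 m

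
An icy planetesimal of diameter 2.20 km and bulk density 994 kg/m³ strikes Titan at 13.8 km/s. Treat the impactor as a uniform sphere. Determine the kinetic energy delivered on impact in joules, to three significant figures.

E ≈ 5.28 × 10^20 J

d = 2200 m; v = 13800 m/s.
Mass m = (π/6) ρ d³ = (π/6) × 994 × (2200)³ = 5.542 × 10^12 kg
E = ½ m v² = 0.5 × 5.542 × 10^12 × (13800)² = 5.277 × 10^20 J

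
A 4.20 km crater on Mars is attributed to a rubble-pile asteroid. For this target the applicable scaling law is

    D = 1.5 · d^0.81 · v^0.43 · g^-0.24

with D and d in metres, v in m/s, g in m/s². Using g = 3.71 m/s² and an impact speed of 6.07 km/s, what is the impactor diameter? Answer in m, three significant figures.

d ≈ 261 m

Rearranging for d: d = [D / (1.5 · 6070^0.43 · 3.71^-0.24)]^(1/0.81).
D = 4200 m.
6070^0.43 = 42.34
3.71^-0.24 = 0.7300
Denominator = 1.5 × 42.34 × 0.7300 = 46.36
D / 46.36 = 4200 / 46.36 = 90.60
d = 90.60^(1/0.81) = 90.60^1.2346 = 260.8 m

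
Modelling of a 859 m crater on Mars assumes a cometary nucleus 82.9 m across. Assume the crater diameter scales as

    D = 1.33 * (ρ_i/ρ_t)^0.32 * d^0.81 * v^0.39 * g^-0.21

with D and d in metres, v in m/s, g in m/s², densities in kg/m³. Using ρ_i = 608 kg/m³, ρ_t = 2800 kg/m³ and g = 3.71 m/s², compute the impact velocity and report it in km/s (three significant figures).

Rearranging for v: v = [D / (1.33 · (608/2800)^0.32 · 82.9^0.81 · 3.71^-0.21)]^(1/0.39).
(608/2800)^0.32 = 0.6134
82.9^0.81 = 35.81
3.71^-0.21 = 0.7593
Denominator = 1.33 × 0.6134 × 35.81 × 0.7593 = 22.18
D / 22.18 = 859 / 22.18 = 38.73
v = 38.73^(1/0.39) = 38.73^2.5641 = 11801 m/s

v ≈ 11.8 km/s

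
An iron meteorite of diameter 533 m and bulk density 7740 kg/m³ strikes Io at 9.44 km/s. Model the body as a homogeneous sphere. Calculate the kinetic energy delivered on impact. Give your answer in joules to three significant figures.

E ≈ 2.73 × 10^19 J

v = 9440 m/s.
Mass m = (π/6) ρ d³ = (π/6) × 7740 × (533)³ = 6.137 × 10^11 kg
E = ½ m v² = 0.5 × 6.137 × 10^11 × (9440)² = 2.734 × 10^19 J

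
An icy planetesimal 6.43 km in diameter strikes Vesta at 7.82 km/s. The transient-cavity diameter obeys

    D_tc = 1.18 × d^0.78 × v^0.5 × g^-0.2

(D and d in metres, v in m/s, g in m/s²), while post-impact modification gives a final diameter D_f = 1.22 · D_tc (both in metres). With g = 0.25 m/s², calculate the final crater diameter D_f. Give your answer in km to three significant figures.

In SI: d = 6430 m, v = 7820 m/s.
d^0.78 = 6430^0.78 = 934.1
v^0.5 = 7820^0.5 = 88.43
g^-0.2 = 0.25^-0.2 = 1.320
D_tc = 1.18 × 934.1 × 88.43 × 1.320 = 1.287 × 10^5 m
D_f = 1.22 × 1.287 × 10^5 = 1.570 × 10^5 m
     = 157.0 km

D_f ≈ 157 km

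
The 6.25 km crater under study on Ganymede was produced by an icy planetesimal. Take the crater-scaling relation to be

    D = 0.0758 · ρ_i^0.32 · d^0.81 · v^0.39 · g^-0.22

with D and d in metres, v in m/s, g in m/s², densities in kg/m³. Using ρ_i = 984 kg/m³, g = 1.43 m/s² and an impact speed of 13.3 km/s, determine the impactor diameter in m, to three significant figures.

Rearranging for d: d = [D / (0.0758 · 984^0.32 · 13300^0.39 · 1.43^-0.22)]^(1/0.81).
D = 6250 m.
984^0.32 = 9.073
13300^0.39 = 40.58
1.43^-0.22 = 0.9243
Denominator = 0.0758 × 9.073 × 40.58 × 0.9243 = 25.80
D / 25.80 = 6250 / 25.80 = 242.2
d = 242.2^(1/0.81) = 242.2^1.2346 = 878.0 m

d ≈ 878 m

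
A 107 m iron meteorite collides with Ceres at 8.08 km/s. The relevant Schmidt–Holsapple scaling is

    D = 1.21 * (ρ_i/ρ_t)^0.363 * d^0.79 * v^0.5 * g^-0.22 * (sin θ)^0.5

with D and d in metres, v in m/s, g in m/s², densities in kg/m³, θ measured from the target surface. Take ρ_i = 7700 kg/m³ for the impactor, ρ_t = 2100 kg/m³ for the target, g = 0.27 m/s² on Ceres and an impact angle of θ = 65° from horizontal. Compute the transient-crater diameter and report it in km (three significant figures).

D ≈ 8.88 km

In SI units: v = 8080 m/s.
(ρ_i/ρ_t)^0.363 = (7700/2100)^0.363 = 1.603
d^0.79 = 107^0.79 = 40.11
v^0.5 = 8080^0.5 = 89.89
g^-0.22 = 0.27^-0.22 = 1.334
(sin 65°)^0.5 = 0.9063^0.5 = 0.9520
D = 1.21 × 1.603 × 40.11 × 89.89 × 1.334 × 0.9520 = 8881 m
   = 8.881 km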